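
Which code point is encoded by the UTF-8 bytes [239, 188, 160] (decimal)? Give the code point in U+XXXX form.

Leading byte 0xEF = 11101111 matches 1110xxxx → 3-byte sequence.
Byte 1: 0xEF = 11101111, payload 1111 (4 bits).
Byte 2: 0xBC = 10111100 (10xxxxxx ✓), payload 111100.
Byte 3: 0xA0 = 10100000 (10xxxxxx ✓), payload 100000.
Concatenate: 1111111100100000 = 0xFF20 (16 bits → U+FF20).

U+FF20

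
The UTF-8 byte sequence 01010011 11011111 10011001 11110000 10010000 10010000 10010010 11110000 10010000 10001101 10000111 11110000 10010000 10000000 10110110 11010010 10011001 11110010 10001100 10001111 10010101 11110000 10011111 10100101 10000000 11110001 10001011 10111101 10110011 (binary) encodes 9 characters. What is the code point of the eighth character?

Offset 0: leading byte 0x53 = 01010011 → 1-byte char #1 = 53.
Offset 1: leading byte 0xDF = 11011111 → 2-byte char #2 = DF 99.
Offset 3: leading byte 0xF0 = 11110000 → 4-byte char #3 = F0 90 90 92.
Offset 7: leading byte 0xF0 = 11110000 → 4-byte char #4 = F0 90 8D 87.
Offset 11: leading byte 0xF0 = 11110000 → 4-byte char #5 = F0 90 80 B6.
Offset 15: leading byte 0xD2 = 11010010 → 2-byte char #6 = D2 99.
Offset 17: leading byte 0xF2 = 11110010 → 4-byte char #7 = F2 8C 8F 95.
Offset 21: leading byte 0xF0 = 11110000 → 4-byte char #8 = F0 9F A5 80.
Leading byte 0xF0 = 11110000 matches 11110xxx → 4-byte sequence.
Byte 1: 0xF0 = 11110000, payload 000 (3 bits).
Byte 2: 0x9F = 10011111 (10xxxxxx ✓), payload 011111.
Byte 3: 0xA5 = 10100101 (10xxxxxx ✓), payload 100101.
Byte 4: 0x80 = 10000000 (10xxxxxx ✓), payload 000000.
Concatenate: 000011111100101000000 = 0x1F940 (21 bits → U+1F940).

U+1F940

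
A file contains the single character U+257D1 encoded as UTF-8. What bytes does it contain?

U+257D1 = 0x257D1 = 153553 decimal. In range U+10000–U+10FFFF → 4-byte form: 11110xxx 10xxxxxx 10xxxxxx 10xxxxxx.
Binary (21 bits): 000100101011111010001.
Split 3+6+6+6: 000 | 100101 | 011111 | 010001.
Byte 1: 11110000 = 0xF0.
Byte 2: 10100101 = 0xA5.
Byte 3: 10011111 = 0x9F.
Byte 4: 10010001 = 0x91.

F0 A5 9F 91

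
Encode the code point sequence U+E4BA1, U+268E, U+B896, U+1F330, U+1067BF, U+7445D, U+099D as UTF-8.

F3 A4 AE A1 E2 9A 8E EB A2 96 F0 9F 8C B0 F4 86 9E BF F1 B4 91 9D E0 A6 9D

U+E4BA1: 4-byte form → F3 A4 AE A1.
U+268E: 3-byte form → E2 9A 8E.
U+B896: 3-byte form → EB A2 96.
U+1F330: 4-byte form → F0 9F 8C B0.
U+1067BF: 4-byte form → F4 86 9E BF.
U+7445D: 4-byte form → F1 B4 91 9D.
U+099D: 3-byte form → E0 A6 9D.
Concatenated (25 bytes): F3 A4 AE A1 E2 9A 8E EB A2 96 F0 9F 8C B0 F4 86 9E BF F1 B4 91 9D E0 A6 9D.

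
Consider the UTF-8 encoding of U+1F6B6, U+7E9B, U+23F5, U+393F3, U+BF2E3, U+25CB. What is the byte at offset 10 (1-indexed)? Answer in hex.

1-indexed offset 10 is 0-indexed offset 9.
U+1F6B6 → 4-byte form F0 9F 9A B6 at offsets 0–3.
U+7E9B → 3-byte form E7 BA 9B at offsets 4–6.
U+23F5 → 3-byte form E2 8F B5 at offsets 7–9.
Offset 9 falls in char 3's range; it's byte 3 of E2 8F B5 = 0xB5.

0xB5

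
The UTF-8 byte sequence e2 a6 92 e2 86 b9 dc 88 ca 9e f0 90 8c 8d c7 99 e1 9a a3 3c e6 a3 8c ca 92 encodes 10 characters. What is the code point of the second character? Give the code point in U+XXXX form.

Offset 0: leading byte 0xE2 = 11100010 → 3-byte char #1 = E2 A6 92.
Offset 3: leading byte 0xE2 = 11100010 → 3-byte char #2 = E2 86 B9.
Leading byte 0xE2 = 11100010 matches 1110xxxx → 3-byte sequence.
Byte 1: 0xE2 = 11100010, payload 0010 (4 bits).
Byte 2: 0x86 = 10000110 (10xxxxxx ✓), payload 000110.
Byte 3: 0xB9 = 10111001 (10xxxxxx ✓), payload 111001.
Concatenate: 0010000110111001 = 0x21B9 (16 bits → U+21B9).

U+21B9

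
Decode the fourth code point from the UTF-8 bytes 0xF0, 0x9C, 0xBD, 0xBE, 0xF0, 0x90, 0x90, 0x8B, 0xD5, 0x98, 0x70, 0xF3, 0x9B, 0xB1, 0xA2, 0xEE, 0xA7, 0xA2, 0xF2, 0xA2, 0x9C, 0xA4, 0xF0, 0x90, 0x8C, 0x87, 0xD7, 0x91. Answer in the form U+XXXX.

U+0070

Offset 0: leading byte 0xF0 = 11110000 → 4-byte char #1 = F0 9C BD BE.
Offset 4: leading byte 0xF0 = 11110000 → 4-byte char #2 = F0 90 90 8B.
Offset 8: leading byte 0xD5 = 11010101 → 2-byte char #3 = D5 98.
Offset 10: leading byte 0x70 = 01110000 → 1-byte char #4 = 70.
Leading byte 0x70 = 01110000 matches 0xxxxxxx → 1-byte sequence.
Byte 1: 0x70 = 01110000, payload 1110000 (7 bits).
Concatenate: 1110000 = 0x70 (7 bits → U+0070).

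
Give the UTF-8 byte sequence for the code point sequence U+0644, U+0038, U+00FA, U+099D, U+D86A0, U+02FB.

D9 84 38 C3 BA E0 A6 9D F3 98 9A A0 CB BB

U+0644: 2-byte form → D9 84.
U+0038: 1-byte form → 38.
U+00FA: 2-byte form → C3 BA.
U+099D: 3-byte form → E0 A6 9D.
U+D86A0: 4-byte form → F3 98 9A A0.
U+02FB: 2-byte form → CB BB.
Concatenated (14 bytes): D9 84 38 C3 BA E0 A6 9D F3 98 9A A0 CB BB.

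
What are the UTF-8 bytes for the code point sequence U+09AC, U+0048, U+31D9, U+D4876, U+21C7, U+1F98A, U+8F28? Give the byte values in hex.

U+09AC: 3-byte form → E0 A6 AC.
U+0048: 1-byte form → 48.
U+31D9: 3-byte form → E3 87 99.
U+D4876: 4-byte form → F3 94 A1 B6.
U+21C7: 3-byte form → E2 87 87.
U+1F98A: 4-byte form → F0 9F A6 8A.
U+8F28: 3-byte form → E8 BC A8.
Concatenated (21 bytes): E0 A6 AC 48 E3 87 99 F3 94 A1 B6 E2 87 87 F0 9F A6 8A E8 BC A8.

E0 A6 AC 48 E3 87 99 F3 94 A1 B6 E2 87 87 F0 9F A6 8A E8 BC A8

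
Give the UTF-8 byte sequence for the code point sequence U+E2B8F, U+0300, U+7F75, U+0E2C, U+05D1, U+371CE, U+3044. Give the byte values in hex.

U+E2B8F: 4-byte form → F3 A2 AE 8F.
U+0300: 2-byte form → CC 80.
U+7F75: 3-byte form → E7 BD B5.
U+0E2C: 3-byte form → E0 B8 AC.
U+05D1: 2-byte form → D7 91.
U+371CE: 4-byte form → F0 B7 87 8E.
U+3044: 3-byte form → E3 81 84.
Concatenated (21 bytes): F3 A2 AE 8F CC 80 E7 BD B5 E0 B8 AC D7 91 F0 B7 87 8E E3 81 84.

F3 A2 AE 8F CC 80 E7 BD B5 E0 B8 AC D7 91 F0 B7 87 8E E3 81 84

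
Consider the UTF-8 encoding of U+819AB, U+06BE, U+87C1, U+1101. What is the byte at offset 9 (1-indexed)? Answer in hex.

0x81

1-indexed offset 9 is 0-indexed offset 8.
U+819AB → 4-byte form F2 81 A6 AB at offsets 0–3.
U+06BE → 2-byte form DA BE at offsets 4–5.
U+87C1 → 3-byte form E8 9F 81 at offsets 6–8.
Offset 8 falls in char 3's range; it's byte 3 of E8 9F 81 = 0x81.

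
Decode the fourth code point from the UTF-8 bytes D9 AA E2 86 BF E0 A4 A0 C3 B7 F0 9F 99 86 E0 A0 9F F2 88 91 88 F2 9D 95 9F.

Offset 0: leading byte 0xD9 = 11011001 → 2-byte char #1 = D9 AA.
Offset 2: leading byte 0xE2 = 11100010 → 3-byte char #2 = E2 86 BF.
Offset 5: leading byte 0xE0 = 11100000 → 3-byte char #3 = E0 A4 A0.
Offset 8: leading byte 0xC3 = 11000011 → 2-byte char #4 = C3 B7.
Leading byte 0xC3 = 11000011 matches 110xxxxx → 2-byte sequence.
Byte 1: 0xC3 = 11000011, payload 00011 (5 bits).
Byte 2: 0xB7 = 10110111 (10xxxxxx ✓), payload 110111.
Concatenate: 00011110111 = 0xF7 (11 bits → U+00F7).

U+00F7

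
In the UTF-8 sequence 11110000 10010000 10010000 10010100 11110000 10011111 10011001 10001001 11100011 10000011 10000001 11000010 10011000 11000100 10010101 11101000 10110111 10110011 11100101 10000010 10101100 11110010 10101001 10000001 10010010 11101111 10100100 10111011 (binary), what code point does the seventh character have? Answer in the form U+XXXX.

U+50AC

Offset 0: leading byte 0xF0 = 11110000 → 4-byte char #1 = F0 90 90 94.
Offset 4: leading byte 0xF0 = 11110000 → 4-byte char #2 = F0 9F 99 89.
Offset 8: leading byte 0xE3 = 11100011 → 3-byte char #3 = E3 83 81.
Offset 11: leading byte 0xC2 = 11000010 → 2-byte char #4 = C2 98.
Offset 13: leading byte 0xC4 = 11000100 → 2-byte char #5 = C4 95.
Offset 15: leading byte 0xE8 = 11101000 → 3-byte char #6 = E8 B7 B3.
Offset 18: leading byte 0xE5 = 11100101 → 3-byte char #7 = E5 82 AC.
Leading byte 0xE5 = 11100101 matches 1110xxxx → 3-byte sequence.
Byte 1: 0xE5 = 11100101, payload 0101 (4 bits).
Byte 2: 0x82 = 10000010 (10xxxxxx ✓), payload 000010.
Byte 3: 0xAC = 10101100 (10xxxxxx ✓), payload 101100.
Concatenate: 0101000010101100 = 0x50AC (16 bits → U+50AC).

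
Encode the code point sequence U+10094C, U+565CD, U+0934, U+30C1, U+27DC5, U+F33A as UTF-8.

F4 80 A5 8C F1 96 97 8D E0 A4 B4 E3 83 81 F0 A7 B7 85 EF 8C BA

U+10094C: 4-byte form → F4 80 A5 8C.
U+565CD: 4-byte form → F1 96 97 8D.
U+0934: 3-byte form → E0 A4 B4.
U+30C1: 3-byte form → E3 83 81.
U+27DC5: 4-byte form → F0 A7 B7 85.
U+F33A: 3-byte form → EF 8C BA.
Concatenated (21 bytes): F4 80 A5 8C F1 96 97 8D E0 A4 B4 E3 83 81 F0 A7 B7 85 EF 8C BA.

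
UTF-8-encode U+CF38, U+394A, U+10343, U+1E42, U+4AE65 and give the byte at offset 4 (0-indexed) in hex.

0xA5

U+CF38 → 3-byte form EC BC B8 at offsets 0–2.
U+394A → 3-byte form E3 A5 8A at offsets 3–5.
Offset 4 falls in char 2's range; it's byte 2 of E3 A5 8A = 0xA5.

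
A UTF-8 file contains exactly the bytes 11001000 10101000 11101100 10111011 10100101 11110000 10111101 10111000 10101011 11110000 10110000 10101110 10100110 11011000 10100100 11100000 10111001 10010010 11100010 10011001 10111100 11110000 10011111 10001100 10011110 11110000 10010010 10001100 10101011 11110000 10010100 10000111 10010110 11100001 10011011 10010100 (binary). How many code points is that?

11

Byte at offset 0: 0xC8 = 11001000 → 2-byte char (#1). Advance 2.
Byte at offset 2: 0xEC = 11101100 → 3-byte char (#2). Advance 3.
Byte at offset 5: 0xF0 = 11110000 → 4-byte char (#3). Advance 4.
Byte at offset 9: 0xF0 = 11110000 → 4-byte char (#4). Advance 4.
Byte at offset 13: 0xD8 = 11011000 → 2-byte char (#5). Advance 2.
Byte at offset 15: 0xE0 = 11100000 → 3-byte char (#6). Advance 3.
Byte at offset 18: 0xE2 = 11100010 → 3-byte char (#7). Advance 3.
Byte at offset 21: 0xF0 = 11110000 → 4-byte char (#8). Advance 4.
Byte at offset 25: 0xF0 = 11110000 → 4-byte char (#9). Advance 4.
Byte at offset 29: 0xF0 = 11110000 → 4-byte char (#10). Advance 4.
Byte at offset 33: 0xE1 = 11100001 → 3-byte char (#11). Advance 3.
Reached end at offset 36 after 11 code points.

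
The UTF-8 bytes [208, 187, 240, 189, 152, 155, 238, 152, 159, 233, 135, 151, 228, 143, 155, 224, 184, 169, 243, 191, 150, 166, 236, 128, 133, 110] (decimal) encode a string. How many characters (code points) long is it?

9

Byte at offset 0: 0xD0 = 11010000 → 2-byte char (#1). Advance 2.
Byte at offset 2: 0xF0 = 11110000 → 4-byte char (#2). Advance 4.
Byte at offset 6: 0xEE = 11101110 → 3-byte char (#3). Advance 3.
Byte at offset 9: 0xE9 = 11101001 → 3-byte char (#4). Advance 3.
Byte at offset 12: 0xE4 = 11100100 → 3-byte char (#5). Advance 3.
Byte at offset 15: 0xE0 = 11100000 → 3-byte char (#6). Advance 3.
Byte at offset 18: 0xF3 = 11110011 → 4-byte char (#7). Advance 4.
Byte at offset 22: 0xEC = 11101100 → 3-byte char (#8). Advance 3.
Byte at offset 25: 0x6E = 01101110 → 1-byte char (#9). Advance 1.
Reached end at offset 26 after 9 code points.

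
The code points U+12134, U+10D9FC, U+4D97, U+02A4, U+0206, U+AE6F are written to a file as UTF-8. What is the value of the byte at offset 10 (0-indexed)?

0x97

U+12134 → 4-byte form F0 92 84 B4 at offsets 0–3.
U+10D9FC → 4-byte form F4 8D A7 BC at offsets 4–7.
U+4D97 → 3-byte form E4 B6 97 at offsets 8–10.
Offset 10 falls in char 3's range; it's byte 3 of E4 B6 97 = 0x97.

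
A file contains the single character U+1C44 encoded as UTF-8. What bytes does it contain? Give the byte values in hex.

U+1C44 = 0x1C44 = 7236 decimal. In range U+0800–U+FFFF → 3-byte form: 1110xxxx 10xxxxxx 10xxxxxx.
Binary (16 bits): 0001110001000100.
Split 4+6+6: 0001 | 110001 | 000100.
Byte 1: 11100001 = 0xE1.
Byte 2: 10110001 = 0xB1.
Byte 3: 10000100 = 0x84.

E1 B1 84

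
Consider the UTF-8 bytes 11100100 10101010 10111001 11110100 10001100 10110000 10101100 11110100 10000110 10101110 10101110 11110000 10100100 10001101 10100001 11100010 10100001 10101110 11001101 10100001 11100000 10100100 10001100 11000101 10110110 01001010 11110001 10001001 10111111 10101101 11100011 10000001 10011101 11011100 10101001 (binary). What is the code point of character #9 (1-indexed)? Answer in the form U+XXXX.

U+004A

Offset 0: leading byte 0xE4 = 11100100 → 3-byte char #1 = E4 AA B9.
Offset 3: leading byte 0xF4 = 11110100 → 4-byte char #2 = F4 8C B0 AC.
Offset 7: leading byte 0xF4 = 11110100 → 4-byte char #3 = F4 86 AE AE.
Offset 11: leading byte 0xF0 = 11110000 → 4-byte char #4 = F0 A4 8D A1.
Offset 15: leading byte 0xE2 = 11100010 → 3-byte char #5 = E2 A1 AE.
Offset 18: leading byte 0xCD = 11001101 → 2-byte char #6 = CD A1.
Offset 20: leading byte 0xE0 = 11100000 → 3-byte char #7 = E0 A4 8C.
Offset 23: leading byte 0xC5 = 11000101 → 2-byte char #8 = C5 B6.
Offset 25: leading byte 0x4A = 01001010 → 1-byte char #9 = 4A.
Leading byte 0x4A = 01001010 matches 0xxxxxxx → 1-byte sequence.
Byte 1: 0x4A = 01001010, payload 1001010 (7 bits).
Concatenate: 1001010 = 0x4A (7 bits → U+004A).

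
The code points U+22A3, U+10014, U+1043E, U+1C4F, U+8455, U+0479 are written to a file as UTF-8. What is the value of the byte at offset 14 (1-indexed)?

0x8F

1-indexed offset 14 is 0-indexed offset 13.
U+22A3 → 3-byte form E2 8A A3 at offsets 0–2.
U+10014 → 4-byte form F0 90 80 94 at offsets 3–6.
U+1043E → 4-byte form F0 90 90 BE at offsets 7–10.
U+1C4F → 3-byte form E1 B1 8F at offsets 11–13.
Offset 13 falls in char 4's range; it's byte 3 of E1 B1 8F = 0x8F.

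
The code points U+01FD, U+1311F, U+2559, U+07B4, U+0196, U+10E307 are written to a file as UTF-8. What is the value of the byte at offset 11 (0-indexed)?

0xC6

U+01FD → 2-byte form C7 BD at offsets 0–1.
U+1311F → 4-byte form F0 93 84 9F at offsets 2–5.
U+2559 → 3-byte form E2 95 99 at offsets 6–8.
U+07B4 → 2-byte form DE B4 at offsets 9–10.
U+0196 → 2-byte form C6 96 at offsets 11–12.
Offset 11 falls in char 5's range; it's byte 1 of C6 96 = 0xC6.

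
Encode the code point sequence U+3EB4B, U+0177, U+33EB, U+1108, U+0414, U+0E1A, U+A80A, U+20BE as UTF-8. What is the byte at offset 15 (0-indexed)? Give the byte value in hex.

0xB8

U+3EB4B → 4-byte form F0 BE AD 8B at offsets 0–3.
U+0177 → 2-byte form C5 B7 at offsets 4–5.
U+33EB → 3-byte form E3 8F AB at offsets 6–8.
U+1108 → 3-byte form E1 84 88 at offsets 9–11.
U+0414 → 2-byte form D0 94 at offsets 12–13.
U+0E1A → 3-byte form E0 B8 9A at offsets 14–16.
Offset 15 falls in char 6's range; it's byte 2 of E0 B8 9A = 0xB8.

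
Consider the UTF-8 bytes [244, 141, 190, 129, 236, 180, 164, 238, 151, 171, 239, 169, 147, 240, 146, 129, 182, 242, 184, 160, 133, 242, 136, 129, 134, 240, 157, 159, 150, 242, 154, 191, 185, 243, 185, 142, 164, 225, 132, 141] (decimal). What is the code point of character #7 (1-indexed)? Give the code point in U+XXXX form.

Offset 0: leading byte 0xF4 = 11110100 → 4-byte char #1 = F4 8D BE 81.
Offset 4: leading byte 0xEC = 11101100 → 3-byte char #2 = EC B4 A4.
Offset 7: leading byte 0xEE = 11101110 → 3-byte char #3 = EE 97 AB.
Offset 10: leading byte 0xEF = 11101111 → 3-byte char #4 = EF A9 93.
Offset 13: leading byte 0xF0 = 11110000 → 4-byte char #5 = F0 92 81 B6.
Offset 17: leading byte 0xF2 = 11110010 → 4-byte char #6 = F2 B8 A0 85.
Offset 21: leading byte 0xF2 = 11110010 → 4-byte char #7 = F2 88 81 86.
Leading byte 0xF2 = 11110010 matches 11110xxx → 4-byte sequence.
Byte 1: 0xF2 = 11110010, payload 010 (3 bits).
Byte 2: 0x88 = 10001000 (10xxxxxx ✓), payload 001000.
Byte 3: 0x81 = 10000001 (10xxxxxx ✓), payload 000001.
Byte 4: 0x86 = 10000110 (10xxxxxx ✓), payload 000110.
Concatenate: 010001000000001000110 = 0x88046 (21 bits → U+88046).

U+88046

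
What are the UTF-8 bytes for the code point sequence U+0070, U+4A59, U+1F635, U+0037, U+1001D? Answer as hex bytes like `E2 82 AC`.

U+0070: 1-byte form → 70.
U+4A59: 3-byte form → E4 A9 99.
U+1F635: 4-byte form → F0 9F 98 B5.
U+0037: 1-byte form → 37.
U+1001D: 4-byte form → F0 90 80 9D.
Concatenated (13 bytes): 70 E4 A9 99 F0 9F 98 B5 37 F0 90 80 9D.

70 E4 A9 99 F0 9F 98 B5 37 F0 90 80 9D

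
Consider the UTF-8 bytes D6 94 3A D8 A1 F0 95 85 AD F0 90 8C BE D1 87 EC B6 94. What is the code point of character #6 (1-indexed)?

Offset 0: leading byte 0xD6 = 11010110 → 2-byte char #1 = D6 94.
Offset 2: leading byte 0x3A = 00111010 → 1-byte char #2 = 3A.
Offset 3: leading byte 0xD8 = 11011000 → 2-byte char #3 = D8 A1.
Offset 5: leading byte 0xF0 = 11110000 → 4-byte char #4 = F0 95 85 AD.
Offset 9: leading byte 0xF0 = 11110000 → 4-byte char #5 = F0 90 8C BE.
Offset 13: leading byte 0xD1 = 11010001 → 2-byte char #6 = D1 87.
Leading byte 0xD1 = 11010001 matches 110xxxxx → 2-byte sequence.
Byte 1: 0xD1 = 11010001, payload 10001 (5 bits).
Byte 2: 0x87 = 10000111 (10xxxxxx ✓), payload 000111.
Concatenate: 10001000111 = 0x447 (11 bits → U+0447).

U+0447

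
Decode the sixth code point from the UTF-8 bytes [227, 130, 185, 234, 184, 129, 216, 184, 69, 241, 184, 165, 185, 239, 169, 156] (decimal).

Offset 0: leading byte 0xE3 = 11100011 → 3-byte char #1 = E3 82 B9.
Offset 3: leading byte 0xEA = 11101010 → 3-byte char #2 = EA B8 81.
Offset 6: leading byte 0xD8 = 11011000 → 2-byte char #3 = D8 B8.
Offset 8: leading byte 0x45 = 01000101 → 1-byte char #4 = 45.
Offset 9: leading byte 0xF1 = 11110001 → 4-byte char #5 = F1 B8 A5 B9.
Offset 13: leading byte 0xEF = 11101111 → 3-byte char #6 = EF A9 9C.
Leading byte 0xEF = 11101111 matches 1110xxxx → 3-byte sequence.
Byte 1: 0xEF = 11101111, payload 1111 (4 bits).
Byte 2: 0xA9 = 10101001 (10xxxxxx ✓), payload 101001.
Byte 3: 0x9C = 10011100 (10xxxxxx ✓), payload 011100.
Concatenate: 1111101001011100 = 0xFA5C (16 bits → U+FA5C).

U+FA5C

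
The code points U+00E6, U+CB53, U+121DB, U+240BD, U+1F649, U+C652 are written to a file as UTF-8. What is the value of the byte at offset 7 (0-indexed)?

U+00E6 → 2-byte form C3 A6 at offsets 0–1.
U+CB53 → 3-byte form EC AD 93 at offsets 2–4.
U+121DB → 4-byte form F0 92 87 9B at offsets 5–8.
Offset 7 falls in char 3's range; it's byte 3 of F0 92 87 9B = 0x87.

0x87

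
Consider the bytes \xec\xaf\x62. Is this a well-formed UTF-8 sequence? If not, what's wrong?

invalid (non-continuation byte where continuation expected)

Leading byte 0xEC = 11101100 → 3-byte form.
Byte 3 is 0x62 = 01100010, which is not 10xxxxxx — expected a continuation byte.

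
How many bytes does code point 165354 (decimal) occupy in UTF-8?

U+285EA = 0x285EA. UTF-8 uses 1 byte below 0x80, 2 below 0x800, 3 below 0x10000, 4 up to 0x10FFFF. 0x285EA is in U+10000–U+10FFFF → 4 bytes.

4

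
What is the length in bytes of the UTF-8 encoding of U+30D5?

U+30D5 = 0x30D5. UTF-8 uses 1 byte below 0x80, 2 below 0x800, 3 below 0x10000, 4 up to 0x10FFFF. 0x30D5 is in U+0800–U+FFFF → 3 bytes.

3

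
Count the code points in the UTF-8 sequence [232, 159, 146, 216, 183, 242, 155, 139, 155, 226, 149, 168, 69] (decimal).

5

Byte at offset 0: 0xE8 = 11101000 → 3-byte char (#1). Advance 3.
Byte at offset 3: 0xD8 = 11011000 → 2-byte char (#2). Advance 2.
Byte at offset 5: 0xF2 = 11110010 → 4-byte char (#3). Advance 4.
Byte at offset 9: 0xE2 = 11100010 → 3-byte char (#4). Advance 3.
Byte at offset 12: 0x45 = 01000101 → 1-byte char (#5). Advance 1.
Reached end at offset 13 after 5 code points.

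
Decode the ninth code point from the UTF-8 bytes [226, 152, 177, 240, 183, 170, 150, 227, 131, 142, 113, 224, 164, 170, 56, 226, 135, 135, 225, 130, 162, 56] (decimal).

Offset 0: leading byte 0xE2 = 11100010 → 3-byte char #1 = E2 98 B1.
Offset 3: leading byte 0xF0 = 11110000 → 4-byte char #2 = F0 B7 AA 96.
Offset 7: leading byte 0xE3 = 11100011 → 3-byte char #3 = E3 83 8E.
Offset 10: leading byte 0x71 = 01110001 → 1-byte char #4 = 71.
Offset 11: leading byte 0xE0 = 11100000 → 3-byte char #5 = E0 A4 AA.
Offset 14: leading byte 0x38 = 00111000 → 1-byte char #6 = 38.
Offset 15: leading byte 0xE2 = 11100010 → 3-byte char #7 = E2 87 87.
Offset 18: leading byte 0xE1 = 11100001 → 3-byte char #8 = E1 82 A2.
Offset 21: leading byte 0x38 = 00111000 → 1-byte char #9 = 38.
Leading byte 0x38 = 00111000 matches 0xxxxxxx → 1-byte sequence.
Byte 1: 0x38 = 00111000, payload 0111000 (7 bits).
Concatenate: 0111000 = 0x38 (7 bits → U+0038).

U+0038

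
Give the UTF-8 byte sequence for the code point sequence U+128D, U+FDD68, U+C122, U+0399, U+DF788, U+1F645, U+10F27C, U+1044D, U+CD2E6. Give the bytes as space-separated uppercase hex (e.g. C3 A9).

U+128D: 3-byte form → E1 8A 8D.
U+FDD68: 4-byte form → F3 BD B5 A8.
U+C122: 3-byte form → EC 84 A2.
U+0399: 2-byte form → CE 99.
U+DF788: 4-byte form → F3 9F 9E 88.
U+1F645: 4-byte form → F0 9F 99 85.
U+10F27C: 4-byte form → F4 8F 89 BC.
U+1044D: 4-byte form → F0 90 91 8D.
U+CD2E6: 4-byte form → F3 8D 8B A6.
Concatenated (32 bytes): E1 8A 8D F3 BD B5 A8 EC 84 A2 CE 99 F3 9F 9E 88 F0 9F 99 85 F4 8F 89 BC F0 90 91 8D F3 8D 8B A6.

E1 8A 8D F3 BD B5 A8 EC 84 A2 CE 99 F3 9F 9E 88 F0 9F 99 85 F4 8F 89 BC F0 90 91 8D F3 8D 8B A6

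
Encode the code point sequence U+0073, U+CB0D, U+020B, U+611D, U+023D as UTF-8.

73 EC AC 8D C8 8B E6 84 9D C8 BD

U+0073: 1-byte form → 73.
U+CB0D: 3-byte form → EC AC 8D.
U+020B: 2-byte form → C8 8B.
U+611D: 3-byte form → E6 84 9D.
U+023D: 2-byte form → C8 BD.
Concatenated (11 bytes): 73 EC AC 8D C8 8B E6 84 9D C8 BD.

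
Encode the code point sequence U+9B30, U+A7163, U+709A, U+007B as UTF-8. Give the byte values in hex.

E9 AC B0 F2 A7 85 A3 E7 82 9A 7B

U+9B30: 3-byte form → E9 AC B0.
U+A7163: 4-byte form → F2 A7 85 A3.
U+709A: 3-byte form → E7 82 9A.
U+007B: 1-byte form → 7B.
Concatenated (11 bytes): E9 AC B0 F2 A7 85 A3 E7 82 9A 7B.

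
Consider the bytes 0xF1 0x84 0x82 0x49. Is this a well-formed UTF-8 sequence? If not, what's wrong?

Leading byte 0xF1 = 11110001 → 4-byte form.
Byte 4 is 0x49 = 01001001, which is not 10xxxxxx — expected a continuation byte.

invalid (non-continuation byte where continuation expected)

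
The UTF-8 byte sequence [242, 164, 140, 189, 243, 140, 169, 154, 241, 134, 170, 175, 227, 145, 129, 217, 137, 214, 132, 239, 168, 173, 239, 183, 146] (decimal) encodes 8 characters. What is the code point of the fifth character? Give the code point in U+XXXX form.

Offset 0: leading byte 0xF2 = 11110010 → 4-byte char #1 = F2 A4 8C BD.
Offset 4: leading byte 0xF3 = 11110011 → 4-byte char #2 = F3 8C A9 9A.
Offset 8: leading byte 0xF1 = 11110001 → 4-byte char #3 = F1 86 AA AF.
Offset 12: leading byte 0xE3 = 11100011 → 3-byte char #4 = E3 91 81.
Offset 15: leading byte 0xD9 = 11011001 → 2-byte char #5 = D9 89.
Leading byte 0xD9 = 11011001 matches 110xxxxx → 2-byte sequence.
Byte 1: 0xD9 = 11011001, payload 11001 (5 bits).
Byte 2: 0x89 = 10001001 (10xxxxxx ✓), payload 001001.
Concatenate: 11001001001 = 0x649 (11 bits → U+0649).

U+0649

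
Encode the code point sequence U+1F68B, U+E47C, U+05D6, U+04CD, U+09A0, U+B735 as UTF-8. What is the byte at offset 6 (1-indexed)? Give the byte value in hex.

0x91

1-indexed offset 6 is 0-indexed offset 5.
U+1F68B → 4-byte form F0 9F 9A 8B at offsets 0–3.
U+E47C → 3-byte form EE 91 BC at offsets 4–6.
Offset 5 falls in char 2's range; it's byte 2 of EE 91 BC = 0x91.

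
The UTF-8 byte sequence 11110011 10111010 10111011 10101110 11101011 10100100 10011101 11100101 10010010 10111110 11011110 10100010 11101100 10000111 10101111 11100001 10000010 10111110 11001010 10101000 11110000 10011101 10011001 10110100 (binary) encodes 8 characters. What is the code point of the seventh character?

Offset 0: leading byte 0xF3 = 11110011 → 4-byte char #1 = F3 BA BB AE.
Offset 4: leading byte 0xEB = 11101011 → 3-byte char #2 = EB A4 9D.
Offset 7: leading byte 0xE5 = 11100101 → 3-byte char #3 = E5 92 BE.
Offset 10: leading byte 0xDE = 11011110 → 2-byte char #4 = DE A2.
Offset 12: leading byte 0xEC = 11101100 → 3-byte char #5 = EC 87 AF.
Offset 15: leading byte 0xE1 = 11100001 → 3-byte char #6 = E1 82 BE.
Offset 18: leading byte 0xCA = 11001010 → 2-byte char #7 = CA A8.
Leading byte 0xCA = 11001010 matches 110xxxxx → 2-byte sequence.
Byte 1: 0xCA = 11001010, payload 01010 (5 bits).
Byte 2: 0xA8 = 10101000 (10xxxxxx ✓), payload 101000.
Concatenate: 01010101000 = 0x2A8 (11 bits → U+02A8).

U+02A8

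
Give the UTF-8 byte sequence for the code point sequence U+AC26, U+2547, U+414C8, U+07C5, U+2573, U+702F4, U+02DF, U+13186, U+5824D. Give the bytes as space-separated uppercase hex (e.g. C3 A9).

EA B0 A6 E2 95 87 F1 81 93 88 DF 85 E2 95 B3 F1 B0 8B B4 CB 9F F0 93 86 86 F1 98 89 8D

U+AC26: 3-byte form → EA B0 A6.
U+2547: 3-byte form → E2 95 87.
U+414C8: 4-byte form → F1 81 93 88.
U+07C5: 2-byte form → DF 85.
U+2573: 3-byte form → E2 95 B3.
U+702F4: 4-byte form → F1 B0 8B B4.
U+02DF: 2-byte form → CB 9F.
U+13186: 4-byte form → F0 93 86 86.
U+5824D: 4-byte form → F1 98 89 8D.
Concatenated (29 bytes): EA B0 A6 E2 95 87 F1 81 93 88 DF 85 E2 95 B3 F1 B0 8B B4 CB 9F F0 93 86 86 F1 98 89 8D.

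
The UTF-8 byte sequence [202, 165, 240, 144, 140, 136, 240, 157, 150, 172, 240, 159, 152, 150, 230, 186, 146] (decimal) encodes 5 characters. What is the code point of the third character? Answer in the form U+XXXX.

U+1D5AC

Offset 0: leading byte 0xCA = 11001010 → 2-byte char #1 = CA A5.
Offset 2: leading byte 0xF0 = 11110000 → 4-byte char #2 = F0 90 8C 88.
Offset 6: leading byte 0xF0 = 11110000 → 4-byte char #3 = F0 9D 96 AC.
Leading byte 0xF0 = 11110000 matches 11110xxx → 4-byte sequence.
Byte 1: 0xF0 = 11110000, payload 000 (3 bits).
Byte 2: 0x9D = 10011101 (10xxxxxx ✓), payload 011101.
Byte 3: 0x96 = 10010110 (10xxxxxx ✓), payload 010110.
Byte 4: 0xAC = 10101100 (10xxxxxx ✓), payload 101100.
Concatenate: 000011101010110101100 = 0x1D5AC (21 bits → U+1D5AC).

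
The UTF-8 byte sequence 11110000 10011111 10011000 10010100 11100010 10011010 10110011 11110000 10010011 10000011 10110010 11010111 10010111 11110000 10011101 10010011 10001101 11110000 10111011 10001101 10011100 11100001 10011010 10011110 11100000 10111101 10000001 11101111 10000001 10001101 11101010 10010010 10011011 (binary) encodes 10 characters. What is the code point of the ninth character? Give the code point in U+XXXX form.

Offset 0: leading byte 0xF0 = 11110000 → 4-byte char #1 = F0 9F 98 94.
Offset 4: leading byte 0xE2 = 11100010 → 3-byte char #2 = E2 9A B3.
Offset 7: leading byte 0xF0 = 11110000 → 4-byte char #3 = F0 93 83 B2.
Offset 11: leading byte 0xD7 = 11010111 → 2-byte char #4 = D7 97.
Offset 13: leading byte 0xF0 = 11110000 → 4-byte char #5 = F0 9D 93 8D.
Offset 17: leading byte 0xF0 = 11110000 → 4-byte char #6 = F0 BB 8D 9C.
Offset 21: leading byte 0xE1 = 11100001 → 3-byte char #7 = E1 9A 9E.
Offset 24: leading byte 0xE0 = 11100000 → 3-byte char #8 = E0 BD 81.
Offset 27: leading byte 0xEF = 11101111 → 3-byte char #9 = EF 81 8D.
Leading byte 0xEF = 11101111 matches 1110xxxx → 3-byte sequence.
Byte 1: 0xEF = 11101111, payload 1111 (4 bits).
Byte 2: 0x81 = 10000001 (10xxxxxx ✓), payload 000001.
Byte 3: 0x8D = 10001101 (10xxxxxx ✓), payload 001101.
Concatenate: 1111000001001101 = 0xF04D (16 bits → U+F04D).

U+F04D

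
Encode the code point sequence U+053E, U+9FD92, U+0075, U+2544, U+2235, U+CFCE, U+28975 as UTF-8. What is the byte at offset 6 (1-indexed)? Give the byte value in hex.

0x92

1-indexed offset 6 is 0-indexed offset 5.
U+053E → 2-byte form D4 BE at offsets 0–1.
U+9FD92 → 4-byte form F2 9F B6 92 at offsets 2–5.
Offset 5 falls in char 2's range; it's byte 4 of F2 9F B6 92 = 0x92.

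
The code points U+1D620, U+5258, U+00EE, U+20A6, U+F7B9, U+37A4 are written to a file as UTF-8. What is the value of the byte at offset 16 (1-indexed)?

1-indexed offset 16 is 0-indexed offset 15.
U+1D620 → 4-byte form F0 9D 98 A0 at offsets 0–3.
U+5258 → 3-byte form E5 89 98 at offsets 4–6.
U+00EE → 2-byte form C3 AE at offsets 7–8.
U+20A6 → 3-byte form E2 82 A6 at offsets 9–11.
U+F7B9 → 3-byte form EF 9E B9 at offsets 12–14.
U+37A4 → 3-byte form E3 9E A4 at offsets 15–17.
Offset 15 falls in char 6's range; it's byte 1 of E3 9E A4 = 0xE3.

0xE3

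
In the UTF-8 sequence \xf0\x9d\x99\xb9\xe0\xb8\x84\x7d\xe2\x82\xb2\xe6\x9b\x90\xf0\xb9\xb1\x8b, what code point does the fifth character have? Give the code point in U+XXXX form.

Offset 0: leading byte 0xF0 = 11110000 → 4-byte char #1 = F0 9D 99 B9.
Offset 4: leading byte 0xE0 = 11100000 → 3-byte char #2 = E0 B8 84.
Offset 7: leading byte 0x7D = 01111101 → 1-byte char #3 = 7D.
Offset 8: leading byte 0xE2 = 11100010 → 3-byte char #4 = E2 82 B2.
Offset 11: leading byte 0xE6 = 11100110 → 3-byte char #5 = E6 9B 90.
Leading byte 0xE6 = 11100110 matches 1110xxxx → 3-byte sequence.
Byte 1: 0xE6 = 11100110, payload 0110 (4 bits).
Byte 2: 0x9B = 10011011 (10xxxxxx ✓), payload 011011.
Byte 3: 0x90 = 10010000 (10xxxxxx ✓), payload 010000.
Concatenate: 0110011011010000 = 0x66D0 (16 bits → U+66D0).

U+66D0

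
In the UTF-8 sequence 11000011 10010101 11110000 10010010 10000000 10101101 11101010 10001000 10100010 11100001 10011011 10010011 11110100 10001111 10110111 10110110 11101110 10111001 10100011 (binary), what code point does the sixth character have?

U+EE63

Offset 0: leading byte 0xC3 = 11000011 → 2-byte char #1 = C3 95.
Offset 2: leading byte 0xF0 = 11110000 → 4-byte char #2 = F0 92 80 AD.
Offset 6: leading byte 0xEA = 11101010 → 3-byte char #3 = EA 88 A2.
Offset 9: leading byte 0xE1 = 11100001 → 3-byte char #4 = E1 9B 93.
Offset 12: leading byte 0xF4 = 11110100 → 4-byte char #5 = F4 8F B7 B6.
Offset 16: leading byte 0xEE = 11101110 → 3-byte char #6 = EE B9 A3.
Leading byte 0xEE = 11101110 matches 1110xxxx → 3-byte sequence.
Byte 1: 0xEE = 11101110, payload 1110 (4 bits).
Byte 2: 0xB9 = 10111001 (10xxxxxx ✓), payload 111001.
Byte 3: 0xA3 = 10100011 (10xxxxxx ✓), payload 100011.
Concatenate: 1110111001100011 = 0xEE63 (16 bits → U+EE63).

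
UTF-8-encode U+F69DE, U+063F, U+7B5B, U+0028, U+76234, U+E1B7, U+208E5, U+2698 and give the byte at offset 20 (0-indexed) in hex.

U+F69DE → 4-byte form F3 B6 A7 9E at offsets 0–3.
U+063F → 2-byte form D8 BF at offsets 4–5.
U+7B5B → 3-byte form E7 AD 9B at offsets 6–8.
U+0028 → 1-byte form 28 at offsets 9–9.
U+76234 → 4-byte form F1 B6 88 B4 at offsets 10–13.
U+E1B7 → 3-byte form EE 86 B7 at offsets 14–16.
U+208E5 → 4-byte form F0 A0 A3 A5 at offsets 17–20.
Offset 20 falls in char 7's range; it's byte 4 of F0 A0 A3 A5 = 0xA5.

0xA5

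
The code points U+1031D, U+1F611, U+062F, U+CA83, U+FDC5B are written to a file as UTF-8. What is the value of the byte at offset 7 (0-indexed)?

0x91

U+1031D → 4-byte form F0 90 8C 9D at offsets 0–3.
U+1F611 → 4-byte form F0 9F 98 91 at offsets 4–7.
Offset 7 falls in char 2's range; it's byte 4 of F0 9F 98 91 = 0x91.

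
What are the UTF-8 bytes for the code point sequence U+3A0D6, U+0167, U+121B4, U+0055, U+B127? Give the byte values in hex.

F0 BA 83 96 C5 A7 F0 92 86 B4 55 EB 84 A7

U+3A0D6: 4-byte form → F0 BA 83 96.
U+0167: 2-byte form → C5 A7.
U+121B4: 4-byte form → F0 92 86 B4.
U+0055: 1-byte form → 55.
U+B127: 3-byte form → EB 84 A7.
Concatenated (14 bytes): F0 BA 83 96 C5 A7 F0 92 86 B4 55 EB 84 A7.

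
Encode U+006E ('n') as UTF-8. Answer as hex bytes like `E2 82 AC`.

6E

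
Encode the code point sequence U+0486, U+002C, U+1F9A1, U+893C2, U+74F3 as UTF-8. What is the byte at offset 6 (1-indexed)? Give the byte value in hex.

0xA6

1-indexed offset 6 is 0-indexed offset 5.
U+0486 → 2-byte form D2 86 at offsets 0–1.
U+002C → 1-byte form 2C at offsets 2–2.
U+1F9A1 → 4-byte form F0 9F A6 A1 at offsets 3–6.
Offset 5 falls in char 3's range; it's byte 3 of F0 9F A6 A1 = 0xA6.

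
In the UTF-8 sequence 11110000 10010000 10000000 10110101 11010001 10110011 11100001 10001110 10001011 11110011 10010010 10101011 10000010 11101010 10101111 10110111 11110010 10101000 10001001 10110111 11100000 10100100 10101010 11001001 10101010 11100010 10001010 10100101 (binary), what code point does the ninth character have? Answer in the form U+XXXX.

U+22A5

Offset 0: leading byte 0xF0 = 11110000 → 4-byte char #1 = F0 90 80 B5.
Offset 4: leading byte 0xD1 = 11010001 → 2-byte char #2 = D1 B3.
Offset 6: leading byte 0xE1 = 11100001 → 3-byte char #3 = E1 8E 8B.
Offset 9: leading byte 0xF3 = 11110011 → 4-byte char #4 = F3 92 AB 82.
Offset 13: leading byte 0xEA = 11101010 → 3-byte char #5 = EA AF B7.
Offset 16: leading byte 0xF2 = 11110010 → 4-byte char #6 = F2 A8 89 B7.
Offset 20: leading byte 0xE0 = 11100000 → 3-byte char #7 = E0 A4 AA.
Offset 23: leading byte 0xC9 = 11001001 → 2-byte char #8 = C9 AA.
Offset 25: leading byte 0xE2 = 11100010 → 3-byte char #9 = E2 8A A5.
Leading byte 0xE2 = 11100010 matches 1110xxxx → 3-byte sequence.
Byte 1: 0xE2 = 11100010, payload 0010 (4 bits).
Byte 2: 0x8A = 10001010 (10xxxxxx ✓), payload 001010.
Byte 3: 0xA5 = 10100101 (10xxxxxx ✓), payload 100101.
Concatenate: 0010001010100101 = 0x22A5 (16 bits → U+22A5).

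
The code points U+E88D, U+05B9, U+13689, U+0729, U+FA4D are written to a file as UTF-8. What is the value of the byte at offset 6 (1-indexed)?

0xF0

1-indexed offset 6 is 0-indexed offset 5.
U+E88D → 3-byte form EE A2 8D at offsets 0–2.
U+05B9 → 2-byte form D6 B9 at offsets 3–4.
U+13689 → 4-byte form F0 93 9A 89 at offsets 5–8.
Offset 5 falls in char 3's range; it's byte 1 of F0 93 9A 89 = 0xF0.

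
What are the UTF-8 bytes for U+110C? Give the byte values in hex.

E1 84 8C

U+110C = 0x110C = 4364 decimal. In range U+0800–U+FFFF → 3-byte form: 1110xxxx 10xxxxxx 10xxxxxx.
Binary (16 bits): 0001000100001100.
Split 4+6+6: 0001 | 000100 | 001100.
Byte 1: 11100001 = 0xE1.
Byte 2: 10000100 = 0x84.
Byte 3: 10001100 = 0x8C.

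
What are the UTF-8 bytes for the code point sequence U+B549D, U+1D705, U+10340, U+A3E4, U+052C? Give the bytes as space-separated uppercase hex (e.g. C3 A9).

F2 B5 92 9D F0 9D 9C 85 F0 90 8D 80 EA 8F A4 D4 AC

U+B549D: 4-byte form → F2 B5 92 9D.
U+1D705: 4-byte form → F0 9D 9C 85.
U+10340: 4-byte form → F0 90 8D 80.
U+A3E4: 3-byte form → EA 8F A4.
U+052C: 2-byte form → D4 AC.
Concatenated (17 bytes): F2 B5 92 9D F0 9D 9C 85 F0 90 8D 80 EA 8F A4 D4 AC.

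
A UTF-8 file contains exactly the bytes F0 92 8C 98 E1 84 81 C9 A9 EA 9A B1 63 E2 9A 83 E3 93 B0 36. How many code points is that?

Byte at offset 0: 0xF0 = 11110000 → 4-byte char (#1). Advance 4.
Byte at offset 4: 0xE1 = 11100001 → 3-byte char (#2). Advance 3.
Byte at offset 7: 0xC9 = 11001001 → 2-byte char (#3). Advance 2.
Byte at offset 9: 0xEA = 11101010 → 3-byte char (#4). Advance 3.
Byte at offset 12: 0x63 = 01100011 → 1-byte char (#5). Advance 1.
Byte at offset 13: 0xE2 = 11100010 → 3-byte char (#6). Advance 3.
Byte at offset 16: 0xE3 = 11100011 → 3-byte char (#7). Advance 3.
Byte at offset 19: 0x36 = 00110110 → 1-byte char (#8). Advance 1.
Reached end at offset 20 after 8 code points.

8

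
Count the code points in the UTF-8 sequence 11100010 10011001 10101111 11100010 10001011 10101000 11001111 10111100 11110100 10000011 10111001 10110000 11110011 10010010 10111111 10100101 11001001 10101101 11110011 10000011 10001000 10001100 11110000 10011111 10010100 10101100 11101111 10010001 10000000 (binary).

9

Byte at offset 0: 0xE2 = 11100010 → 3-byte char (#1). Advance 3.
Byte at offset 3: 0xE2 = 11100010 → 3-byte char (#2). Advance 3.
Byte at offset 6: 0xCF = 11001111 → 2-byte char (#3). Advance 2.
Byte at offset 8: 0xF4 = 11110100 → 4-byte char (#4). Advance 4.
Byte at offset 12: 0xF3 = 11110011 → 4-byte char (#5). Advance 4.
Byte at offset 16: 0xC9 = 11001001 → 2-byte char (#6). Advance 2.
Byte at offset 18: 0xF3 = 11110011 → 4-byte char (#7). Advance 4.
Byte at offset 22: 0xF0 = 11110000 → 4-byte char (#8). Advance 4.
Byte at offset 26: 0xEF = 11101111 → 3-byte char (#9). Advance 3.
Reached end at offset 29 after 9 code points.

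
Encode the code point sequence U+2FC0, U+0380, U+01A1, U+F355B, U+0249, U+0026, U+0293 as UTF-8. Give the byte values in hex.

E2 BF 80 CE 80 C6 A1 F3 B3 95 9B C9 89 26 CA 93

U+2FC0: 3-byte form → E2 BF 80.
U+0380: 2-byte form → CE 80.
U+01A1: 2-byte form → C6 A1.
U+F355B: 4-byte form → F3 B3 95 9B.
U+0249: 2-byte form → C9 89.
U+0026: 1-byte form → 26.
U+0293: 2-byte form → CA 93.
Concatenated (16 bytes): E2 BF 80 CE 80 C6 A1 F3 B3 95 9B C9 89 26 CA 93.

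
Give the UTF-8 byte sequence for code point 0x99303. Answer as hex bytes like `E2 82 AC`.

U+99303 = 0x99303 = 627459 decimal. In range U+10000–U+10FFFF → 4-byte form: 11110xxx 10xxxxxx 10xxxxxx 10xxxxxx.
Binary (21 bits): 010011001001100000011.
Split 3+6+6+6: 010 | 011001 | 001100 | 000011.
Byte 1: 11110010 = 0xF2.
Byte 2: 10011001 = 0x99.
Byte 3: 10001100 = 0x8C.
Byte 4: 10000011 = 0x83.

F2 99 8C 83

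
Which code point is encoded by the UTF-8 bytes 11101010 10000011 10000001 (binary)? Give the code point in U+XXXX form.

U+A0C1

Leading byte 0xEA = 11101010 matches 1110xxxx → 3-byte sequence.
Byte 1: 0xEA = 11101010, payload 1010 (4 bits).
Byte 2: 0x83 = 10000011 (10xxxxxx ✓), payload 000011.
Byte 3: 0x81 = 10000001 (10xxxxxx ✓), payload 000001.
Concatenate: 1010000011000001 = 0xA0C1 (16 bits → U+A0C1).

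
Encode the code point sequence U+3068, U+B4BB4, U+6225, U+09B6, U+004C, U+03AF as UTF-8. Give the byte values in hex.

U+3068: 3-byte form → E3 81 A8.
U+B4BB4: 4-byte form → F2 B4 AE B4.
U+6225: 3-byte form → E6 88 A5.
U+09B6: 3-byte form → E0 A6 B6.
U+004C: 1-byte form → 4C.
U+03AF: 2-byte form → CE AF.
Concatenated (16 bytes): E3 81 A8 F2 B4 AE B4 E6 88 A5 E0 A6 B6 4C CE AF.

E3 81 A8 F2 B4 AE B4 E6 88 A5 E0 A6 B6 4C CE AF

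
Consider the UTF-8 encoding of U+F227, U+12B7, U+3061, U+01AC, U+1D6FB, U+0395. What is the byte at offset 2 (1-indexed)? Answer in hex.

0x88

1-indexed offset 2 is 0-indexed offset 1.
U+F227 → 3-byte form EF 88 A7 at offsets 0–2.
Offset 1 falls in char 1's range; it's byte 2 of EF 88 A7 = 0x88.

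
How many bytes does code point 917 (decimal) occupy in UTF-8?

U+0395 = 0x395. UTF-8 uses 1 byte below 0x80, 2 below 0x800, 3 below 0x10000, 4 up to 0x10FFFF. 0x395 is in U+0080–U+07FF → 2 bytes.

2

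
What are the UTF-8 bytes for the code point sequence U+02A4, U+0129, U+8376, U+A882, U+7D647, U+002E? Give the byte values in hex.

CA A4 C4 A9 E8 8D B6 EA A2 82 F1 BD 99 87 2E

U+02A4: 2-byte form → CA A4.
U+0129: 2-byte form → C4 A9.
U+8376: 3-byte form → E8 8D B6.
U+A882: 3-byte form → EA A2 82.
U+7D647: 4-byte form → F1 BD 99 87.
U+002E: 1-byte form → 2E.
Concatenated (15 bytes): CA A4 C4 A9 E8 8D B6 EA A2 82 F1 BD 99 87 2E.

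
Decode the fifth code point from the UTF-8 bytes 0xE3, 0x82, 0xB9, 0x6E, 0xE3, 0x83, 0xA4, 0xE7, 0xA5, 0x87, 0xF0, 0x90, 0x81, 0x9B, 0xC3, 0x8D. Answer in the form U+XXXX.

Offset 0: leading byte 0xE3 = 11100011 → 3-byte char #1 = E3 82 B9.
Offset 3: leading byte 0x6E = 01101110 → 1-byte char #2 = 6E.
Offset 4: leading byte 0xE3 = 11100011 → 3-byte char #3 = E3 83 A4.
Offset 7: leading byte 0xE7 = 11100111 → 3-byte char #4 = E7 A5 87.
Offset 10: leading byte 0xF0 = 11110000 → 4-byte char #5 = F0 90 81 9B.
Leading byte 0xF0 = 11110000 matches 11110xxx → 4-byte sequence.
Byte 1: 0xF0 = 11110000, payload 000 (3 bits).
Byte 2: 0x90 = 10010000 (10xxxxxx ✓), payload 010000.
Byte 3: 0x81 = 10000001 (10xxxxxx ✓), payload 000001.
Byte 4: 0x9B = 10011011 (10xxxxxx ✓), payload 011011.
Concatenate: 000010000000001011011 = 0x1005B (21 bits → U+1005B).

U+1005B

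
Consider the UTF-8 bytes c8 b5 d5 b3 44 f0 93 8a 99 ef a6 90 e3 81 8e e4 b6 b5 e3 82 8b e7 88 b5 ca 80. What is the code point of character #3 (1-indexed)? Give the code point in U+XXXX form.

U+0044

Offset 0: leading byte 0xC8 = 11001000 → 2-byte char #1 = C8 B5.
Offset 2: leading byte 0xD5 = 11010101 → 2-byte char #2 = D5 B3.
Offset 4: leading byte 0x44 = 01000100 → 1-byte char #3 = 44.
Leading byte 0x44 = 01000100 matches 0xxxxxxx → 1-byte sequence.
Byte 1: 0x44 = 01000100, payload 1000100 (7 bits).
Concatenate: 1000100 = 0x44 (7 bits → U+0044).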